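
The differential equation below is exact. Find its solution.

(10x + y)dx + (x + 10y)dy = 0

Verify exactness: ∂M/∂y = ∂N/∂x ✓
Find F(x,y) such that ∂F/∂x = M, ∂F/∂y = N
Solution: 5x² + xy + 5y² = C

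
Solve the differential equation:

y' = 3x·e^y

Separating variables and integrating:
-e^(-y) = 3x²/2 + C

General solution: y = -ln(C - 3x²/2)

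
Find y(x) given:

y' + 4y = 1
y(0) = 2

General solution: y = 1/4 + Ce^(-4x)
Applying y(0) = 2: C = 2 - 1/4 = 7/4
Particular solution: y = 1/4 + (7/4)e^(-4x)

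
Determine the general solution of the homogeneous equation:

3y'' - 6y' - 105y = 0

Characteristic equation: 3r² - 6r - 105 = 0
Divide by 3: r² - 2r - 35 = 0
Roots: r = 7, -5 (distinct real)
General solution: y = C₁e^(7x) + C₂e^(-5x)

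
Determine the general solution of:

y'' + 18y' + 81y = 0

Characteristic equation: r² + 18r + 81 = 0
Factored: (r + 9)² = 0
Repeated root: r = -9
General solution: y = (C₁ + C₂x)e^(-9x)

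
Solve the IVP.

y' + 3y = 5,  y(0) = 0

General solution: y = 5/3 + Ce^(-3x)
Applying y(0) = 0: C = 0 - 5/3 = -5/3
Particular solution: y = 5/3 - (5/3)e^(-3x)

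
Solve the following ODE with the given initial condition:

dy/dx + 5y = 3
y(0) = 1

General solution: y = 3/5 + Ce^(-5x)
Applying y(0) = 1: C = 1 - 3/5 = 2/5
Particular solution: y = 3/5 + (2/5)e^(-5x)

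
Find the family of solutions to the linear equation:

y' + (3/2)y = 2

Using integrating factor method:

General solution: y = 4/3 + Ce^(-3x/2)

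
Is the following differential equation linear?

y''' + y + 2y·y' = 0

No. Nonlinear (product y·y')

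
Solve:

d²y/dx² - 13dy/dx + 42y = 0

Characteristic equation: r² - 13r + 42 = 0
Roots: r = 6, 7 (distinct real)
General solution: y = C₁e^(6x) + C₂e^(7x)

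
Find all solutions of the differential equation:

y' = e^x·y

Separating variables and integrating:
ln|y| = e^x + C

General solution: y = Ce^(e^x)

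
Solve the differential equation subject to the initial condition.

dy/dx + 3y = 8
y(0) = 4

General solution: y = 8/3 + Ce^(-3x)
Applying y(0) = 4: C = 4 - 8/3 = 4/3
Particular solution: y = 8/3 + (4/3)e^(-3x)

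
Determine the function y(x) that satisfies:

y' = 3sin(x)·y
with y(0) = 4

General solution: y = Ce^(-3cos(x))
Applying IC y(0) = 4:
Particular solution: y = 4e^(3(1-cos(x)))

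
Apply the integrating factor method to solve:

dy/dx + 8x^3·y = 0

Using integrating factor method:

General solution: y = Ce^(-2x^4)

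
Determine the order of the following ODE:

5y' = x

The order is 1 (highest derivative is of order 1).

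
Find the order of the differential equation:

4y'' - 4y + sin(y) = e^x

The order is 2 (highest derivative is of order 2).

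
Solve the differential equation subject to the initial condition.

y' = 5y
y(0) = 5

General solution: y = Ce^(5x)
Applying IC y(0) = 5:
Particular solution: y = 5e^(5x)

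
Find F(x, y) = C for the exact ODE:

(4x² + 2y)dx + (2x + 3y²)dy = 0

Verify exactness: ∂M/∂y = ∂N/∂x ✓
Find F(x,y) such that ∂F/∂x = M, ∂F/∂y = N
Solution: 4x³/3 + 2xy + y³ = C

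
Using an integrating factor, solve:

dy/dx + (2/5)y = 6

Using integrating factor method:

General solution: y = 15 + Ce^(-2x/5)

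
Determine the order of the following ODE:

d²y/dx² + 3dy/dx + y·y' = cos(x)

The order is 2 (highest derivative is of order 2).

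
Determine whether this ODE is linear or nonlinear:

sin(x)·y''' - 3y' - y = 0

Linear (y and its derivatives appear to the first power only, no products of y terms)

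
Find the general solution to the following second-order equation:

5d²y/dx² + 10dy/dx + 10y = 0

Characteristic equation: 5r² + 10r + 10 = 0
Divide by 5: r² + 2r + 2 = 0
Roots: r = -1 ± i (complex conjugates)
General solution: y = e^(-x)(C₁cos(x) + C₂sin(x))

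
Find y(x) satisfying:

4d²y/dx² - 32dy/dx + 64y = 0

Characteristic equation: 4r² - 32r + 64 = 0
Divide by 4: r² - 8r + 16 = 0
Factored: (r - 4)² = 0
Repeated root: r = 4
General solution: y = (C₁ + C₂x)e^(4x)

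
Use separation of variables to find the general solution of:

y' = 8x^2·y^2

Separating variables and integrating:
-1/y = 8x^3/3 + C

General solution: y^-1 = (-8/3)x^3 + C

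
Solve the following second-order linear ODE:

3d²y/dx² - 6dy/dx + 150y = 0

Characteristic equation: 3r² - 6r + 150 = 0
Divide by 3: r² - 2r + 50 = 0
Roots: r = 1 ± 7i (complex conjugates)
General solution: y = e^x(C₁cos(7x) + C₂sin(7x))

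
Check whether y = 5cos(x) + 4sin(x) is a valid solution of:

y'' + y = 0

Verification:
y'' = -5cos(x) - 4sin(x)
y'' + y = 0 ✓

Yes, it is a solution.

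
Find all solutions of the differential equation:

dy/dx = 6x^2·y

Separating variables and integrating:
ln|y| = 2x^3 + C

General solution: y = Ce^(2x^3)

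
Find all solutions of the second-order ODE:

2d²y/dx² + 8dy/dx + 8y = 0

Characteristic equation: 2r² + 8r + 8 = 0
Divide by 2: r² + 4r + 4 = 0
Factored: (r + 2)² = 0
Repeated root: r = -2
General solution: y = (C₁ + C₂x)e^(-2x)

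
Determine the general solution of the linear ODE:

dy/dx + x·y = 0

Using integrating factor method:

General solution: y = Ce^(-x^2/2)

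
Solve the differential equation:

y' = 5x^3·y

Separating variables and integrating:
ln|y| = 5x^4/4 + C

General solution: y = Ce^(5x^4/4)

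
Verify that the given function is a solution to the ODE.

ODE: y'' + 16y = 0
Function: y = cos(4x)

Verification:
y'' = -16cos(4x)
y'' + 16y = 0 ✓

Yes, it is a solution.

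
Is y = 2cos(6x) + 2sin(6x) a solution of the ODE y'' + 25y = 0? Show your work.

Verification:
y'' = -72cos(6x) - 72sin(6x)
y'' + 25y ≠ 0 (frequency mismatch: got 36 instead of 25)

No, it is not a solution.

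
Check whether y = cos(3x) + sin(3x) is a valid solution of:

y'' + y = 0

Verification:
y'' = -9cos(3x) - 9sin(3x)
y'' + y ≠ 0 (frequency mismatch: got 9 instead of 1)

No, it is not a solution.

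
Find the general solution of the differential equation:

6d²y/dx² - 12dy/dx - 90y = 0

Characteristic equation: 6r² - 12r - 90 = 0
Divide by 6: r² - 2r - 15 = 0
Roots: r = 5, -3 (distinct real)
General solution: y = C₁e^(5x) + C₂e^(-3x)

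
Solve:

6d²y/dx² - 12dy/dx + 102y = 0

Characteristic equation: 6r² - 12r + 102 = 0
Divide by 6: r² - 2r + 17 = 0
Roots: r = 1 ± 4i (complex conjugates)
General solution: y = e^x(C₁cos(4x) + C₂sin(4x))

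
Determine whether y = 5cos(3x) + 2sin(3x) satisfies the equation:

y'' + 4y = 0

Verification:
y'' = -45cos(3x) - 18sin(3x)
y'' + 4y ≠ 0 (frequency mismatch: got 9 instead of 4)

No, it is not a solution.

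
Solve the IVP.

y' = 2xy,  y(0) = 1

General solution: y = Ce^(x²)
Applying IC y(0) = 1:
Particular solution: y = e^(x²)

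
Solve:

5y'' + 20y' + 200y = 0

Characteristic equation: 5r² + 20r + 200 = 0
Divide by 5: r² + 4r + 40 = 0
Roots: r = -2 ± 6i (complex conjugates)
General solution: y = e^(-2x)(C₁cos(6x) + C₂sin(6x))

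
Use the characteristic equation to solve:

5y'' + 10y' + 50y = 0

Characteristic equation: 5r² + 10r + 50 = 0
Divide by 5: r² + 2r + 10 = 0
Roots: r = -1 ± 3i (complex conjugates)
General solution: y = e^(-x)(C₁cos(3x) + C₂sin(3x))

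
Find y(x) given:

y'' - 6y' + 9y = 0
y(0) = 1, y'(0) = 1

General solution: y = (C₁ + C₂x)e^(3x)
Repeated root r = 3
Applying ICs: C₁ = 1, C₂ = -2
Particular solution: y = (1 - 2x)e^(3x)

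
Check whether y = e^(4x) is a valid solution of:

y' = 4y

Verification:
y = e^(4x)
y' = 4e^(4x)
4y = 4e^(4x)
y' = 4y ✓

Yes, it is a solution.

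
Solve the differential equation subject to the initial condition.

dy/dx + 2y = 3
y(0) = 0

General solution: y = 3/2 + Ce^(-2x)
Applying y(0) = 0: C = 0 - 3/2 = -3/2
Particular solution: y = 3/2 - (3/2)e^(-2x)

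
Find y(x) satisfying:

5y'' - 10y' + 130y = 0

Characteristic equation: 5r² - 10r + 130 = 0
Divide by 5: r² - 2r + 26 = 0
Roots: r = 1 ± 5i (complex conjugates)
General solution: y = e^x(C₁cos(5x) + C₂sin(5x))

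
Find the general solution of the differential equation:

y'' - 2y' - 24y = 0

Characteristic equation: r² - 2r - 24 = 0
Roots: r = 6, -4 (distinct real)
General solution: y = C₁e^(6x) + C₂e^(-4x)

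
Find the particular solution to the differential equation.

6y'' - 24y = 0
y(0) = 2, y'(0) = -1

General solution: y = C₁e^(2x) + C₂e^(-2x)
Applying ICs: C₁ = 3/4, C₂ = 5/4
Particular solution: y = (3/4)e^(2x) + (5/4)e^(-2x)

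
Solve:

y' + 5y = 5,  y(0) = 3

General solution: y = 1 + Ce^(-5x)
Applying y(0) = 3: C = 3 - 1 = 2
Particular solution: y = 1 + 2e^(-5x)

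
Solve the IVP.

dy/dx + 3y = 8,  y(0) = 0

General solution: y = 8/3 + Ce^(-3x)
Applying y(0) = 0: C = 0 - 8/3 = -8/3
Particular solution: y = 8/3 - (8/3)e^(-3x)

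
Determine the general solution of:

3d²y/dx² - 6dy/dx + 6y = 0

Characteristic equation: 3r² - 6r + 6 = 0
Divide by 3: r² - 2r + 2 = 0
Roots: r = 1 ± i (complex conjugates)
General solution: y = e^x(C₁cos(x) + C₂sin(x))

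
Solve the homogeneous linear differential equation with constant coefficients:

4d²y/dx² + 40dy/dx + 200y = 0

Characteristic equation: 4r² + 40r + 200 = 0
Divide by 4: r² + 10r + 50 = 0
Roots: r = -5 ± 5i (complex conjugates)
General solution: y = e^(-5x)(C₁cos(5x) + C₂sin(5x))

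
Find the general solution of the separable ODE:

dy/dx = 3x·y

Separating variables and integrating:
ln|y| = 3x^2/2 + C

General solution: y = Ce^(3x^2/2)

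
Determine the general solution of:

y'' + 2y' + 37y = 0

Characteristic equation: r² + 2r + 37 = 0
Roots: r = -1 ± 6i (complex conjugates)
General solution: y = e^(-x)(C₁cos(6x) + C₂sin(6x))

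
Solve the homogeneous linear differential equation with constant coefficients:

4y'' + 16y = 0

Characteristic equation: 4r² + 16 = 0
Divide by 4: r² + 4 = 0
Roots: r = ±2i (complex conjugates)
General solution: y = C₁cos(2x) + C₂sin(2x)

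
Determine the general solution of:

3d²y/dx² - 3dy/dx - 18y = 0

Characteristic equation: 3r² - 3r - 18 = 0
Divide by 3: r² - r - 6 = 0
Roots: r = 3, -2 (distinct real)
General solution: y = C₁e^(3x) + C₂e^(-2x)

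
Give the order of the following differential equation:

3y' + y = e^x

The order is 1 (highest derivative is of order 1).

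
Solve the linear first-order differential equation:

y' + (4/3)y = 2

Using integrating factor method:

General solution: y = 3/2 + Ce^(-4x/3)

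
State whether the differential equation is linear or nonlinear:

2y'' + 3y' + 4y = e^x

Linear (y and its derivatives appear to the first power only, no products of y terms)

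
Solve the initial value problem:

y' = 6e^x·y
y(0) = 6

General solution: y = Ce^(6e^x)
Applying IC y(0) = 6:
Particular solution: y = 6e^(6(e^x - 1))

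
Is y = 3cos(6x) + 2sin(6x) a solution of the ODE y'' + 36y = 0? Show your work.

Verification:
y'' = -108cos(6x) - 72sin(6x)
y'' + 36y = 0 ✓

Yes, it is a solution.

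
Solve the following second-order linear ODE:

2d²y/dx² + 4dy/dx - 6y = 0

Characteristic equation: 2r² + 4r - 6 = 0
Divide by 2: r² + 2r - 3 = 0
Roots: r = 1, -3 (distinct real)
General solution: y = C₁e^x + C₂e^(-3x)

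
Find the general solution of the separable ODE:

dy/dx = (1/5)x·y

Separating variables and integrating:
ln|y| = x^2/10 + C

General solution: y = Ce^(x^2/10)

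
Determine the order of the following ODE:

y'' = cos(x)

The order is 2 (highest derivative is of order 2).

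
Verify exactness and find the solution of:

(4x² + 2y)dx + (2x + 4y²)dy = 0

Verify exactness: ∂M/∂y = ∂N/∂x ✓
Find F(x,y) such that ∂F/∂x = M, ∂F/∂y = N
Solution: 4x³/3 + 2xy + 4y³/3 = C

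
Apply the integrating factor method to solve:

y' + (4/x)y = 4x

Using integrating factor method:

General solution: y = (2/3)x^2 + Cx^(-4)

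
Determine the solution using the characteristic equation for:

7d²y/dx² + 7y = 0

Characteristic equation: 7r² + 7 = 0
Divide by 7: r² + 1 = 0
Roots: r = ±i (complex conjugates)
General solution: y = C₁cos(x) + C₂sin(x)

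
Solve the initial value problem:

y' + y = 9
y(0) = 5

General solution: y = 9 + Ce^(-x)
Applying y(0) = 5: C = 5 - 9 = -4
Particular solution: y = 9 - 4e^(-x)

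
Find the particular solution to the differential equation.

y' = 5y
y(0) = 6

General solution: y = Ce^(5x)
Applying IC y(0) = 6:
Particular solution: y = 6e^(5x)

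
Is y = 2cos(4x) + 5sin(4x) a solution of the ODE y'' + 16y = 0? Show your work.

Verification:
y'' = -32cos(4x) - 80sin(4x)
y'' + 16y = 0 ✓

Yes, it is a solution.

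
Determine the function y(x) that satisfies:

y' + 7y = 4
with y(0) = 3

General solution: y = 4/7 + Ce^(-7x)
Applying y(0) = 3: C = 3 - 4/7 = 17/7
Particular solution: y = 4/7 + (17/7)e^(-7x)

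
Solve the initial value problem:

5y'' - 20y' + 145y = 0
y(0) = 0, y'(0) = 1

General solution: y = e^(2x)(C₁cos(5x) + C₂sin(5x))
Complex roots r = 2 ± 5i
Applying ICs: C₁ = 0, C₂ = 1/5
Particular solution: y = e^(2x)((1/5)sin(5x))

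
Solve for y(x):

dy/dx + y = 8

Using integrating factor method:

General solution: y = 8 + Ce^(-x)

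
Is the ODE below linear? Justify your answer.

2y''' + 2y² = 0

No. Nonlinear (y² term)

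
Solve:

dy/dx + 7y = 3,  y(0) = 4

General solution: y = 3/7 + Ce^(-7x)
Applying y(0) = 4: C = 4 - 3/7 = 25/7
Particular solution: y = 3/7 + (25/7)e^(-7x)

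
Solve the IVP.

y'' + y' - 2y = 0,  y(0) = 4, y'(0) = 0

General solution: y = C₁e^x + C₂e^(-2x)
Applying ICs: C₁ = 8/3, C₂ = 4/3
Particular solution: y = (8/3)e^x + (4/3)e^(-2x)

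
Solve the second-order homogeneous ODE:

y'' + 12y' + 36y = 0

Characteristic equation: r² + 12r + 36 = 0
Factored: (r + 6)² = 0
Repeated root: r = -6
General solution: y = (C₁ + C₂x)e^(-6x)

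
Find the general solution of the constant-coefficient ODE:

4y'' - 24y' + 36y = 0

Characteristic equation: 4r² - 24r + 36 = 0
Divide by 4: r² - 6r + 9 = 0
Factored: (r - 3)² = 0
Repeated root: r = 3
General solution: y = (C₁ + C₂x)e^(3x)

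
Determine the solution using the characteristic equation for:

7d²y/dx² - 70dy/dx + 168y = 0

Characteristic equation: 7r² - 70r + 168 = 0
Divide by 7: r² - 10r + 24 = 0
Roots: r = 6, 4 (distinct real)
General solution: y = C₁e^(6x) + C₂e^(4x)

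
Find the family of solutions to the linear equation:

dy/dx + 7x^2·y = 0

Using integrating factor method:

General solution: y = Ce^(-7x^3/3)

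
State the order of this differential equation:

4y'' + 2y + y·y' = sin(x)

The order is 2 (highest derivative is of order 2).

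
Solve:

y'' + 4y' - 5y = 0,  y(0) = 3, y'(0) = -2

General solution: y = C₁e^x + C₂e^(-5x)
Applying ICs: C₁ = 13/6, C₂ = 5/6
Particular solution: y = (13/6)e^x + (5/6)e^(-5x)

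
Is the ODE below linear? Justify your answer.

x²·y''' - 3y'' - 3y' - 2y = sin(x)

Yes. Linear (y and its derivatives appear to the first power only, no products of y terms)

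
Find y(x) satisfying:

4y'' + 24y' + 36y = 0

Characteristic equation: 4r² + 24r + 36 = 0
Divide by 4: r² + 6r + 9 = 0
Factored: (r + 3)² = 0
Repeated root: r = -3
General solution: y = (C₁ + C₂x)e^(-3x)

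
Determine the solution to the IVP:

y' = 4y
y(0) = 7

General solution: y = Ce^(4x)
Applying IC y(0) = 7:
Particular solution: y = 7e^(4x)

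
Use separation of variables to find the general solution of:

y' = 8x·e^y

Separating variables and integrating:
-e^(-y) = 4x² + C

General solution: y = -ln(C - 4x²)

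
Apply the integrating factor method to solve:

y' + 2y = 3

Using integrating factor method:

General solution: y = 3/2 + Ce^(-2x)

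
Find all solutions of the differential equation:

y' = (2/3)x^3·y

Separating variables and integrating:
ln|y| = x^4/6 + C

General solution: y = Ce^(x^4/6)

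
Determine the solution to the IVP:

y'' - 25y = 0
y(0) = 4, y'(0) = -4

General solution: y = C₁e^(5x) + C₂e^(-5x)
Applying ICs: C₁ = 8/5, C₂ = 12/5
Particular solution: y = (8/5)e^(5x) + (12/5)e^(-5x)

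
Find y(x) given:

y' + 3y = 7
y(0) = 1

General solution: y = 7/3 + Ce^(-3x)
Applying y(0) = 1: C = 1 - 7/3 = -4/3
Particular solution: y = 7/3 - (4/3)e^(-3x)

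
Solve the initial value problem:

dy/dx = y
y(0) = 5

General solution: y = Ce^x
Applying IC y(0) = 5:
Particular solution: y = 5e^x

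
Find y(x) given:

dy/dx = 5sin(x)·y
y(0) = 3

General solution: y = Ce^(-5cos(x))
Applying IC y(0) = 3:
Particular solution: y = 3e^(5(1-cos(x)))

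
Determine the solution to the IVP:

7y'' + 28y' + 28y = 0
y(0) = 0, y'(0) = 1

General solution: y = (C₁ + C₂x)e^(-2x)
Repeated root r = -2
Applying ICs: C₁ = 0, C₂ = 1
Particular solution: y = xe^(-2x)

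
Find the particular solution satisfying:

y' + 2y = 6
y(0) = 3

General solution: y = 3 + Ce^(-2x)
Applying y(0) = 3: C = 3 - 3 = 0
Particular solution: y = 3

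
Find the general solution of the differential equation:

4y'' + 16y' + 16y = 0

Characteristic equation: 4r² + 16r + 16 = 0
Divide by 4: r² + 4r + 4 = 0
Factored: (r + 2)² = 0
Repeated root: r = -2
General solution: y = (C₁ + C₂x)e^(-2x)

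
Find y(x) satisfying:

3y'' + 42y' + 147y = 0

Characteristic equation: 3r² + 42r + 147 = 0
Divide by 3: r² + 14r + 49 = 0
Factored: (r + 7)² = 0
Repeated root: r = -7
General solution: y = (C₁ + C₂x)e^(-7x)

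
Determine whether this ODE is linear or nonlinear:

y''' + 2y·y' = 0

Nonlinear (product y·y')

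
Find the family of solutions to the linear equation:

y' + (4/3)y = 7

Using integrating factor method:

General solution: y = 21/4 + Ce^(-4x/3)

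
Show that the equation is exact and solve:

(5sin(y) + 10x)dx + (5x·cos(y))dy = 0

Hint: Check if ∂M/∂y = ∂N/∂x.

Verify exactness: ∂M/∂y = ∂N/∂x ✓
Find F(x,y) such that ∂F/∂x = M, ∂F/∂y = N
Solution: 5x·sin(y) + 5x² = C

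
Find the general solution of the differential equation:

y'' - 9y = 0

Characteristic equation: r² - 9 = 0
Roots: r = 3, -3 (distinct real)
General solution: y = C₁e^(3x) + C₂e^(-3x)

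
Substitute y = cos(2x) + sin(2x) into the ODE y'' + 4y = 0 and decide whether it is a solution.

Verification:
y'' = -4cos(2x) - 4sin(2x)
y'' + 4y = 0 ✓

Yes, it is a solution.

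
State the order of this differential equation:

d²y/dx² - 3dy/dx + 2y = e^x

The order is 2 (highest derivative is of order 2).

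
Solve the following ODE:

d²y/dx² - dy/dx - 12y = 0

Characteristic equation: r² - r - 12 = 0
Roots: r = 4, -3 (distinct real)
General solution: y = C₁e^(4x) + C₂e^(-3x)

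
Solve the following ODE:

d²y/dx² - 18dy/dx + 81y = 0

Characteristic equation: r² - 18r + 81 = 0
Factored: (r - 9)² = 0
Repeated root: r = 9
General solution: y = (C₁ + C₂x)e^(9x)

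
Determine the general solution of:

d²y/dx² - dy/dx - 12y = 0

Characteristic equation: r² - r - 12 = 0
Roots: r = 4, -3 (distinct real)
General solution: y = C₁e^(4x) + C₂e^(-3x)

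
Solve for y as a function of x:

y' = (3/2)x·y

Separating variables and integrating:
ln|y| = 3x^2/4 + C

General solution: y = Ce^(3x^2/4)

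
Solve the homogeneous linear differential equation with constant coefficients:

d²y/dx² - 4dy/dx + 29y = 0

Characteristic equation: r² - 4r + 29 = 0
Roots: r = 2 ± 5i (complex conjugates)
General solution: y = e^(2x)(C₁cos(5x) + C₂sin(5x))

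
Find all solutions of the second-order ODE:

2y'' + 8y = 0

Characteristic equation: 2r² + 8 = 0
Divide by 2: r² + 4 = 0
Roots: r = ±2i (complex conjugates)
General solution: y = C₁cos(2x) + C₂sin(2x)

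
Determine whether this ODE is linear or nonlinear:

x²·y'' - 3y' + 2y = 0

Linear (y and its derivatives appear to the first power only, no products of y terms)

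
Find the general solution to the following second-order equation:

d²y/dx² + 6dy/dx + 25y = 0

Characteristic equation: r² + 6r + 25 = 0
Roots: r = -3 ± 4i (complex conjugates)
General solution: y = e^(-3x)(C₁cos(4x) + C₂sin(4x))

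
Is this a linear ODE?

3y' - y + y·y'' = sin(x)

No. Nonlinear (y·y'' term)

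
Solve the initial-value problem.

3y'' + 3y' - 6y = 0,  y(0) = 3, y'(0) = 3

General solution: y = C₁e^x + C₂e^(-2x)
Applying ICs: C₁ = 3, C₂ = 0
Particular solution: y = 3e^x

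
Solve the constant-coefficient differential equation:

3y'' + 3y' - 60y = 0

Characteristic equation: 3r² + 3r - 60 = 0
Divide by 3: r² + r - 20 = 0
Roots: r = 4, -5 (distinct real)
General solution: y = C₁e^(4x) + C₂e^(-5x)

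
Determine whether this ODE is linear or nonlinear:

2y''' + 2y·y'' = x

Nonlinear (y·y'' term)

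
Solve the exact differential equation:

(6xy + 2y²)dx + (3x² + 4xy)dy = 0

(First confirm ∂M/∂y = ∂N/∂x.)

Verify exactness: ∂M/∂y = ∂N/∂x ✓
Find F(x,y) such that ∂F/∂x = M, ∂F/∂y = N
Solution: 3x²y + 2xy² = C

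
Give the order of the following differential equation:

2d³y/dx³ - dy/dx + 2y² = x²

The order is 3 (highest derivative is of order 3).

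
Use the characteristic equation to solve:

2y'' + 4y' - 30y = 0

Characteristic equation: 2r² + 4r - 30 = 0
Divide by 2: r² + 2r - 15 = 0
Roots: r = 3, -5 (distinct real)
General solution: y = C₁e^(3x) + C₂e^(-5x)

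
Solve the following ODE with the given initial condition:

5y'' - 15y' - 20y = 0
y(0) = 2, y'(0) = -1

General solution: y = C₁e^(4x) + C₂e^(-x)
Applying ICs: C₁ = 1/5, C₂ = 9/5
Particular solution: y = (1/5)e^(4x) + (9/5)e^(-x)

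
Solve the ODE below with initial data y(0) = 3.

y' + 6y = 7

General solution: y = 7/6 + Ce^(-6x)
Applying y(0) = 3: C = 3 - 7/6 = 11/6
Particular solution: y = 7/6 + (11/6)e^(-6x)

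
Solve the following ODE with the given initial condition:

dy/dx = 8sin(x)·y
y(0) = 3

General solution: y = Ce^(-8cos(x))
Applying IC y(0) = 3:
Particular solution: y = 3e^(8(1-cos(x)))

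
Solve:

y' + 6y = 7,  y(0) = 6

General solution: y = 7/6 + Ce^(-6x)
Applying y(0) = 6: C = 6 - 7/6 = 29/6
Particular solution: y = 7/6 + (29/6)e^(-6x)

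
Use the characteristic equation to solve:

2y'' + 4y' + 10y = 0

Characteristic equation: 2r² + 4r + 10 = 0
Divide by 2: r² + 2r + 5 = 0
Roots: r = -1 ± 2i (complex conjugates)
General solution: y = e^(-x)(C₁cos(2x) + C₂sin(2x))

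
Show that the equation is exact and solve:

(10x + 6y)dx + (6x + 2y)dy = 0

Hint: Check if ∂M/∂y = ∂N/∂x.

Verify exactness: ∂M/∂y = ∂N/∂x ✓
Find F(x,y) such that ∂F/∂x = M, ∂F/∂y = N
Solution: 5x² + 6xy + y² = C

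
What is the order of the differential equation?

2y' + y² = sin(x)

The order is 1 (highest derivative is of order 1).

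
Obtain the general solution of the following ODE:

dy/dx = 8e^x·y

Separating variables and integrating:
ln|y| = 8e^x + C

General solution: y = Ce^(8e^x)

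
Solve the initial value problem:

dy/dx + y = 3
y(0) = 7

General solution: y = 3 + Ce^(-x)
Applying y(0) = 7: C = 7 - 3 = 4
Particular solution: y = 3 + 4e^(-x)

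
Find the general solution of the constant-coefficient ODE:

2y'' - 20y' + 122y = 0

Characteristic equation: 2r² - 20r + 122 = 0
Divide by 2: r² - 10r + 61 = 0
Roots: r = 5 ± 6i (complex conjugates)
General solution: y = e^(5x)(C₁cos(6x) + C₂sin(6x))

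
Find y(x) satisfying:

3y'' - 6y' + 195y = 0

Characteristic equation: 3r² - 6r + 195 = 0
Divide by 3: r² - 2r + 65 = 0
Roots: r = 1 ± 8i (complex conjugates)
General solution: y = e^x(C₁cos(8x) + C₂sin(8x))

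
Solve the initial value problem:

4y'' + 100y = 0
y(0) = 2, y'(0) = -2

General solution: y = C₁cos(5x) + C₂sin(5x)
Complex roots r = ±5i
Applying ICs: C₁ = 2, C₂ = -2/5
Particular solution: y = 2cos(5x) - (2/5)sin(5x)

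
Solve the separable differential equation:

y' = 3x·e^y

Separating variables and integrating:
-e^(-y) = 3x²/2 + C

General solution: y = -ln(C - 3x²/2)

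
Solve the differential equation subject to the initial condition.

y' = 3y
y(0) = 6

General solution: y = Ce^(3x)
Applying IC y(0) = 6:
Particular solution: y = 6e^(3x)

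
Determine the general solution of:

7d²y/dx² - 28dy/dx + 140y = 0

Characteristic equation: 7r² - 28r + 140 = 0
Divide by 7: r² - 4r + 20 = 0
Roots: r = 2 ± 4i (complex conjugates)
General solution: y = e^(2x)(C₁cos(4x) + C₂sin(4x))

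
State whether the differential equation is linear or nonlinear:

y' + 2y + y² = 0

Nonlinear (y² term)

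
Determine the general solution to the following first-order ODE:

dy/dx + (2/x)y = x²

Using integrating factor method:

General solution: y = (1/5)x^3 + Cx^(-2)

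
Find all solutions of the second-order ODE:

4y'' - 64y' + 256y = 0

Characteristic equation: 4r² - 64r + 256 = 0
Divide by 4: r² - 16r + 64 = 0
Factored: (r - 8)² = 0
Repeated root: r = 8
General solution: y = (C₁ + C₂x)e^(8x)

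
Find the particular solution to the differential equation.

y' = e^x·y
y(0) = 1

General solution: y = Ce^(e^x)
Applying IC y(0) = 1:
Particular solution: y = e^(e^x - 1)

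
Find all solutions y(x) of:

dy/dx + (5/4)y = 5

Using integrating factor method:

General solution: y = 4 + Ce^(-5x/4)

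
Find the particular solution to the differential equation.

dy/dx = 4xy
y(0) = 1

General solution: y = Ce^(2x²)
Applying IC y(0) = 1:
Particular solution: y = e^(2x²)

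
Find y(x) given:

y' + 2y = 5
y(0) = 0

General solution: y = 5/2 + Ce^(-2x)
Applying y(0) = 0: C = 0 - 5/2 = -5/2
Particular solution: y = 5/2 - (5/2)e^(-2x)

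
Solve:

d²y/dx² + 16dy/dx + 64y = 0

Characteristic equation: r² + 16r + 64 = 0
Factored: (r + 8)² = 0
Repeated root: r = -8
General solution: y = (C₁ + C₂x)e^(-8x)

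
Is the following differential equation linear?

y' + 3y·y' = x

No. Nonlinear (product y·y')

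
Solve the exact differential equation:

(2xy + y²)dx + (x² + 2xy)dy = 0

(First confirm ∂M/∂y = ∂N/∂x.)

Verify exactness: ∂M/∂y = ∂N/∂x ✓
Find F(x,y) such that ∂F/∂x = M, ∂F/∂y = N
Solution: x²y + xy² = C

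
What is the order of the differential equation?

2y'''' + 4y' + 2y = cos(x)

The order is 4 (highest derivative is of order 4).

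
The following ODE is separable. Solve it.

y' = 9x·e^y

Separating variables and integrating:
-e^(-y) = 9x²/2 + C

General solution: y = -ln(C - 9x²/2)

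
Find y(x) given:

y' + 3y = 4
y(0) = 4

General solution: y = 4/3 + Ce^(-3x)
Applying y(0) = 4: C = 4 - 4/3 = 8/3
Particular solution: y = 4/3 + (8/3)e^(-3x)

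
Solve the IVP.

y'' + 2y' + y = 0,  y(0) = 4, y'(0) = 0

General solution: y = (C₁ + C₂x)e^(-x)
Repeated root r = -1
Applying ICs: C₁ = 4, C₂ = 4
Particular solution: y = (4 + 4x)e^(-x)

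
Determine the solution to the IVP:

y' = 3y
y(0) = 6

General solution: y = Ce^(3x)
Applying IC y(0) = 6:
Particular solution: y = 6e^(3x)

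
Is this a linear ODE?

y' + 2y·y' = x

No. Nonlinear (product y·y')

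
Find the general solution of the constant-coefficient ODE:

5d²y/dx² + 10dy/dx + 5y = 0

Characteristic equation: 5r² + 10r + 5 = 0
Divide by 5: r² + 2r + 1 = 0
Factored: (r + 1)² = 0
Repeated root: r = -1
General solution: y = (C₁ + C₂x)e^(-x)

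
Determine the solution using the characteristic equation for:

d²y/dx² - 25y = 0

Characteristic equation: r² - 25 = 0
Roots: r = 5, -5 (distinct real)
General solution: y = C₁e^(5x) + C₂e^(-5x)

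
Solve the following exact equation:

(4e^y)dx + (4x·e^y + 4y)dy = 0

Verify exactness: ∂M/∂y = ∂N/∂x ✓
Find F(x,y) such that ∂F/∂x = M, ∂F/∂y = N
Solution: 4x·e^y + 2y² = C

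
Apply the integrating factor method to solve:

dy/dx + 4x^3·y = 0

Using integrating factor method:

General solution: y = Ce^(-x^4)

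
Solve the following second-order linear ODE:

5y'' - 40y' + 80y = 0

Characteristic equation: 5r² - 40r + 80 = 0
Divide by 5: r² - 8r + 16 = 0
Factored: (r - 4)² = 0
Repeated root: r = 4
General solution: y = (C₁ + C₂x)e^(4x)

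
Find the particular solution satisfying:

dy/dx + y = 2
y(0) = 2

General solution: y = 2 + Ce^(-x)
Applying y(0) = 2: C = 2 - 2 = 0
Particular solution: y = 2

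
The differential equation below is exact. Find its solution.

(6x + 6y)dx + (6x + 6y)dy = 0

Verify exactness: ∂M/∂y = ∂N/∂x ✓
Find F(x,y) such that ∂F/∂x = M, ∂F/∂y = N
Solution: 3x² + 6xy + 3y² = C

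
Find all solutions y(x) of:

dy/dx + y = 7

Using integrating factor method:

General solution: y = 7 + Ce^(-x)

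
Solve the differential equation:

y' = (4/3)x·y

Separating variables and integrating:
ln|y| = 2x^2/3 + C

General solution: y = Ce^(2x^2/3)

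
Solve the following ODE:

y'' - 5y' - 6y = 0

Characteristic equation: r² - 5r - 6 = 0
Roots: r = 6, -1 (distinct real)
General solution: y = C₁e^(6x) + C₂e^(-x)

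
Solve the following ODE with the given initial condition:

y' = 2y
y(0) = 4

General solution: y = Ce^(2x)
Applying IC y(0) = 4:
Particular solution: y = 4e^(2x)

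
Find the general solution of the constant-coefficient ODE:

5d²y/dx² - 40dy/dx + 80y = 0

Characteristic equation: 5r² - 40r + 80 = 0
Divide by 5: r² - 8r + 16 = 0
Factored: (r - 4)² = 0
Repeated root: r = 4
General solution: y = (C₁ + C₂x)e^(4x)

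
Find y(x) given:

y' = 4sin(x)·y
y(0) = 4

General solution: y = Ce^(-4cos(x))
Applying IC y(0) = 4:
Particular solution: y = 4e^(4(1-cos(x)))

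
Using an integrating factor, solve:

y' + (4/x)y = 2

Using integrating factor method:

General solution: y = (2/5)x + Cx^(-4)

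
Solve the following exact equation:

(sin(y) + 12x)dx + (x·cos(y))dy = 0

Verify exactness: ∂M/∂y = ∂N/∂x ✓
Find F(x,y) such that ∂F/∂x = M, ∂F/∂y = N
Solution: x·sin(y) + 6x² = C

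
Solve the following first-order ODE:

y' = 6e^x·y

Separating variables and integrating:
ln|y| = 6e^x + C

General solution: y = Ce^(6e^x)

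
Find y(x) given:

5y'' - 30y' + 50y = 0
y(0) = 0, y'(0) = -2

General solution: y = e^(3x)(C₁cos(x) + C₂sin(x))
Complex roots r = 3 ± i
Applying ICs: C₁ = 0, C₂ = -2
Particular solution: y = e^(3x)(-2sin(x))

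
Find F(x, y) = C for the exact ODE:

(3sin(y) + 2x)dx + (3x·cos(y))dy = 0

Verify exactness: ∂M/∂y = ∂N/∂x ✓
Find F(x,y) such that ∂F/∂x = M, ∂F/∂y = N
Solution: 3x·sin(y) + x² = C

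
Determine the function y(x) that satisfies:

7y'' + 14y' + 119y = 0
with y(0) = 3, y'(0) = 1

General solution: y = e^(-x)(C₁cos(4x) + C₂sin(4x))
Complex roots r = -1 ± 4i
Applying ICs: C₁ = 3, C₂ = 1
Particular solution: y = e^(-x)(3cos(4x) + sin(4x))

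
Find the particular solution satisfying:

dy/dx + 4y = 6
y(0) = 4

General solution: y = 3/2 + Ce^(-4x)
Applying y(0) = 4: C = 4 - 3/2 = 5/2
Particular solution: y = 3/2 + (5/2)e^(-4x)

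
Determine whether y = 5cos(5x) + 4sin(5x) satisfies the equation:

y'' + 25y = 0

Verification:
y'' = -125cos(5x) - 100sin(5x)
y'' + 25y = 0 ✓

Yes, it is a solution.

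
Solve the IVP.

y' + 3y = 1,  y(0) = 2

General solution: y = 1/3 + Ce^(-3x)
Applying y(0) = 2: C = 2 - 1/3 = 5/3
Particular solution: y = 1/3 + (5/3)e^(-3x)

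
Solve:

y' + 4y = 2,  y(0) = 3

General solution: y = 1/2 + Ce^(-4x)
Applying y(0) = 3: C = 3 - 1/2 = 5/2
Particular solution: y = 1/2 + (5/2)e^(-4x)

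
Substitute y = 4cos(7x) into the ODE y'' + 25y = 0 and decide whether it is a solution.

Verification:
y'' = -196cos(7x)
y'' + 25y ≠ 0 (frequency mismatch: got 49 instead of 25)

No, it is not a solution.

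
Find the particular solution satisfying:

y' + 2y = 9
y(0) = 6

General solution: y = 9/2 + Ce^(-2x)
Applying y(0) = 6: C = 6 - 9/2 = 3/2
Particular solution: y = 9/2 + (3/2)e^(-2x)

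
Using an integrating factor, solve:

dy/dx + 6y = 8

Using integrating factor method:

General solution: y = 4/3 + Ce^(-6x)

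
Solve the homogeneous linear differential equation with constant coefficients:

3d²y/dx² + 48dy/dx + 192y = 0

Characteristic equation: 3r² + 48r + 192 = 0
Divide by 3: r² + 16r + 64 = 0
Factored: (r + 8)² = 0
Repeated root: r = -8
General solution: y = (C₁ + C₂x)e^(-8x)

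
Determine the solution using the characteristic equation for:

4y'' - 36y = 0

Characteristic equation: 4r² - 36 = 0
Divide by 4: r² - 9 = 0
Roots: r = 3, -3 (distinct real)
General solution: y = C₁e^(3x) + C₂e^(-3x)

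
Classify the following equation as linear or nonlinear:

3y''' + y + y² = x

Nonlinear (y² term)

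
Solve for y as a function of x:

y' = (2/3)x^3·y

Separating variables and integrating:
ln|y| = x^4/6 + C

General solution: y = Ce^(x^4/6)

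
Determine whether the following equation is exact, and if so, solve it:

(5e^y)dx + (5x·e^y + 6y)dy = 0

Verify exactness: ∂M/∂y = ∂N/∂x ✓
Find F(x,y) such that ∂F/∂x = M, ∂F/∂y = N
Solution: 5x·e^y + 3y² = C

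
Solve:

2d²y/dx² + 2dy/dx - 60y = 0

Characteristic equation: 2r² + 2r - 60 = 0
Divide by 2: r² + r - 30 = 0
Roots: r = 5, -6 (distinct real)
General solution: y = C₁e^(5x) + C₂e^(-6x)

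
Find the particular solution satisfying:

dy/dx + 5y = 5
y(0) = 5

General solution: y = 1 + Ce^(-5x)
Applying y(0) = 5: C = 5 - 1 = 4
Particular solution: y = 1 + 4e^(-5x)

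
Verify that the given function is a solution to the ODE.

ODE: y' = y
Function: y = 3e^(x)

Verification:
y = 3e^(x)
y' = 3e^(x)
y = 3e^(x)
y' = y ✓

Yes, it is a solution.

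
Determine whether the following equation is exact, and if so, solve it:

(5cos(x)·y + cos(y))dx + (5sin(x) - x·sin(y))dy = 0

Verify exactness: ∂M/∂y = ∂N/∂x ✓
Find F(x,y) such that ∂F/∂x = M, ∂F/∂y = N
Solution: 5sin(x)·y + x·cos(y) = C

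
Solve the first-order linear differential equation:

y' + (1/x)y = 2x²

Using integrating factor method:

General solution: y = (1/2)x^3 + C/x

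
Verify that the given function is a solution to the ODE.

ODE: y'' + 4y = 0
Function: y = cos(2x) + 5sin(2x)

Verification:
y'' = -4cos(2x) - 20sin(2x)
y'' + 4y = 0 ✓

Yes, it is a solution.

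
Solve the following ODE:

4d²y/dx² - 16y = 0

Characteristic equation: 4r² - 16 = 0
Divide by 4: r² - 4 = 0
Roots: r = 2, -2 (distinct real)
General solution: y = C₁e^(2x) + C₂e^(-2x)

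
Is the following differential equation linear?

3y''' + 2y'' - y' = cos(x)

Yes. Linear (y and its derivatives appear to the first power only, no products of y terms)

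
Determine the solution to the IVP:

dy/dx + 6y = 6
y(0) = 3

General solution: y = 1 + Ce^(-6x)
Applying y(0) = 3: C = 3 - 1 = 2
Particular solution: y = 1 + 2e^(-6x)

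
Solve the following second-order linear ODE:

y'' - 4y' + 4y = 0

Characteristic equation: r² - 4r + 4 = 0
Factored: (r - 2)² = 0
Repeated root: r = 2
General solution: y = (C₁ + C₂x)e^(2x)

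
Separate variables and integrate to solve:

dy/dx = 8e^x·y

Separating variables and integrating:
ln|y| = 8e^x + C

General solution: y = Ce^(8e^x)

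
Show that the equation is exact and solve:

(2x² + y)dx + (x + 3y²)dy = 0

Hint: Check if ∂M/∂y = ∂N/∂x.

Verify exactness: ∂M/∂y = ∂N/∂x ✓
Find F(x,y) such that ∂F/∂x = M, ∂F/∂y = N
Solution: 2x³/3 + xy + y³ = C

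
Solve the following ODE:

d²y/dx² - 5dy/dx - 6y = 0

Characteristic equation: r² - 5r - 6 = 0
Roots: r = 6, -1 (distinct real)
General solution: y = C₁e^(6x) + C₂e^(-x)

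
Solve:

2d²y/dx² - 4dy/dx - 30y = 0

Characteristic equation: 2r² - 4r - 30 = 0
Divide by 2: r² - 2r - 15 = 0
Roots: r = 5, -3 (distinct real)
General solution: y = C₁e^(5x) + C₂e^(-3x)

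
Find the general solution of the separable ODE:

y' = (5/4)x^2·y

Separating variables and integrating:
ln|y| = 5x^3/12 + C

General solution: y = Ce^(5x^3/12)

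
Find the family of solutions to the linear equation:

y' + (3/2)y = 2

Using integrating factor method:

General solution: y = 4/3 + Ce^(-3x/2)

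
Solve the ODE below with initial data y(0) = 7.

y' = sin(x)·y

General solution: y = Ce^(-cos(x))
Applying IC y(0) = 7:
Particular solution: y = 7e^(1-cos(x))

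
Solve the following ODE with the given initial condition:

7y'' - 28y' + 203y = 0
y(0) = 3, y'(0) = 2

General solution: y = e^(2x)(C₁cos(5x) + C₂sin(5x))
Complex roots r = 2 ± 5i
Applying ICs: C₁ = 3, C₂ = -4/5
Particular solution: y = e^(2x)(3cos(5x) - (4/5)sin(5x))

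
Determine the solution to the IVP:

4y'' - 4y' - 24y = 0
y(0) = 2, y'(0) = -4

General solution: y = C₁e^(3x) + C₂e^(-2x)
Applying ICs: C₁ = 0, C₂ = 2
Particular solution: y = 2e^(-2x)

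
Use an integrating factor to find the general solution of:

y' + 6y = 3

Using integrating factor method:

General solution: y = 1/2 + Ce^(-6x)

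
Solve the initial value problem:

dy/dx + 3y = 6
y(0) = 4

General solution: y = 2 + Ce^(-3x)
Applying y(0) = 4: C = 4 - 2 = 2
Particular solution: y = 2 + 2e^(-3x)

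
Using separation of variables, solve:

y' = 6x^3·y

Separating variables and integrating:
ln|y| = 3x^4/2 + C

General solution: y = Ce^(3x^4/2)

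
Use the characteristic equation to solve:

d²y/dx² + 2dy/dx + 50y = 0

Characteristic equation: r² + 2r + 50 = 0
Roots: r = -1 ± 7i (complex conjugates)
General solution: y = e^(-x)(C₁cos(7x) + C₂sin(7x))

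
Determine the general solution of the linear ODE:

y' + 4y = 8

Using integrating factor method:

General solution: y = 2 + Ce^(-4x)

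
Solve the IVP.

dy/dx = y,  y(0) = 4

General solution: y = Ce^x
Applying IC y(0) = 4:
Particular solution: y = 4e^x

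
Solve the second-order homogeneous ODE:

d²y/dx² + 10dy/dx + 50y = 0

Characteristic equation: r² + 10r + 50 = 0
Roots: r = -5 ± 5i (complex conjugates)
General solution: y = e^(-5x)(C₁cos(5x) + C₂sin(5x))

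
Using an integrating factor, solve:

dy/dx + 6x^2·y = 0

Using integrating factor method:

General solution: y = Ce^(-2x^3)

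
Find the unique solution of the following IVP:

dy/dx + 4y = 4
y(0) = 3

General solution: y = 1 + Ce^(-4x)
Applying y(0) = 3: C = 3 - 1 = 2
Particular solution: y = 1 + 2e^(-4x)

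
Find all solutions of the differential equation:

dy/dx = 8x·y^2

Separating variables and integrating:
-1/y = 4x^2 + C

General solution: y^-1 = -4x^2 + C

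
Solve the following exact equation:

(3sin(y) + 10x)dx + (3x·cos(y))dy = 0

Verify exactness: ∂M/∂y = ∂N/∂x ✓
Find F(x,y) such that ∂F/∂x = M, ∂F/∂y = N
Solution: 3x·sin(y) + 5x² = C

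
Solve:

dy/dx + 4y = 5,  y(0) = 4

General solution: y = 5/4 + Ce^(-4x)
Applying y(0) = 4: C = 4 - 5/4 = 11/4
Particular solution: y = 5/4 + (11/4)e^(-4x)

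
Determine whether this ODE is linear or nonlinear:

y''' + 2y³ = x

Nonlinear (y³ term)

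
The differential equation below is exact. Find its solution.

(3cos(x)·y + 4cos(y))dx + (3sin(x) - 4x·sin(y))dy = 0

Verify exactness: ∂M/∂y = ∂N/∂x ✓
Find F(x,y) such that ∂F/∂x = M, ∂F/∂y = N
Solution: 3sin(x)·y + 4x·cos(y) = C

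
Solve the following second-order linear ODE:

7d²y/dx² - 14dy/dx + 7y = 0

Characteristic equation: 7r² - 14r + 7 = 0
Divide by 7: r² - 2r + 1 = 0
Factored: (r - 1)² = 0
Repeated root: r = 1
General solution: y = (C₁ + C₂x)e^x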